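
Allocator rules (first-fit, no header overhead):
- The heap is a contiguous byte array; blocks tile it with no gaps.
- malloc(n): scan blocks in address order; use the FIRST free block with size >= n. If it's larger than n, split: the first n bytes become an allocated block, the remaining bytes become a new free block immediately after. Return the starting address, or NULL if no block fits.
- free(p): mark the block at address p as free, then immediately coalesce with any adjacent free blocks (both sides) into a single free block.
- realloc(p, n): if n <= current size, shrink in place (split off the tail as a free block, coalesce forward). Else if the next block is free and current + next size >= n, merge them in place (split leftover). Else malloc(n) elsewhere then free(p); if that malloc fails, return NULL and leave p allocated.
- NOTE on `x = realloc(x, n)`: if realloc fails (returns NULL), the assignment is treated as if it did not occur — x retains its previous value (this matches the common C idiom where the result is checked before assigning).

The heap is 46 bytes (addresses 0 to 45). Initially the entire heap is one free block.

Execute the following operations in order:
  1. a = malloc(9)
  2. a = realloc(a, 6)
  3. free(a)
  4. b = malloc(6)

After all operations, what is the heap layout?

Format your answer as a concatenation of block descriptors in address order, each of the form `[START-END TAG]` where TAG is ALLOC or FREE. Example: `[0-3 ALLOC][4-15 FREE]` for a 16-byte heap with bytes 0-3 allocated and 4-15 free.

Answer: [0-5 ALLOC][6-45 FREE]

Derivation:
Op 1: a = malloc(9) -> a = 0; heap: [0-8 ALLOC][9-45 FREE]
Op 2: a = realloc(a, 6) -> a = 0; heap: [0-5 ALLOC][6-45 FREE]
Op 3: free(a) -> (freed a); heap: [0-45 FREE]
Op 4: b = malloc(6) -> b = 0; heap: [0-5 ALLOC][6-45 FREE]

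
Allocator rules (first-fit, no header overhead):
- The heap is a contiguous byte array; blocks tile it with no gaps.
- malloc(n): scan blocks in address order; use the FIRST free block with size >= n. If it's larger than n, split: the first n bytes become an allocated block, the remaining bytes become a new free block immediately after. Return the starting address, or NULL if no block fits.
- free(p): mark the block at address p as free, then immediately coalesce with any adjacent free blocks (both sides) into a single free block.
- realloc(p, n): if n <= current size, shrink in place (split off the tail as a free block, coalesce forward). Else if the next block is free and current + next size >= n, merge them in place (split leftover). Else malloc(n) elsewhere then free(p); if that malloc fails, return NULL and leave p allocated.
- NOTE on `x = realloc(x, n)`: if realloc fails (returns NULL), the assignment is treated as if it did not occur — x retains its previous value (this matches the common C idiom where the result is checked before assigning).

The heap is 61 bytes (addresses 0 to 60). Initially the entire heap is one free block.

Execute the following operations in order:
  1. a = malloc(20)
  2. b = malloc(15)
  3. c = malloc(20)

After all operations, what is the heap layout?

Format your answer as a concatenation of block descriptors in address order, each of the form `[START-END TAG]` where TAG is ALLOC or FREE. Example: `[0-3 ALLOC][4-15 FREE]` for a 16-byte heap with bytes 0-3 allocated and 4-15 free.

Answer: [0-19 ALLOC][20-34 ALLOC][35-54 ALLOC][55-60 FREE]

Derivation:
Op 1: a = malloc(20) -> a = 0; heap: [0-19 ALLOC][20-60 FREE]
Op 2: b = malloc(15) -> b = 20; heap: [0-19 ALLOC][20-34 ALLOC][35-60 FREE]
Op 3: c = malloc(20) -> c = 35; heap: [0-19 ALLOC][20-34 ALLOC][35-54 ALLOC][55-60 FREE]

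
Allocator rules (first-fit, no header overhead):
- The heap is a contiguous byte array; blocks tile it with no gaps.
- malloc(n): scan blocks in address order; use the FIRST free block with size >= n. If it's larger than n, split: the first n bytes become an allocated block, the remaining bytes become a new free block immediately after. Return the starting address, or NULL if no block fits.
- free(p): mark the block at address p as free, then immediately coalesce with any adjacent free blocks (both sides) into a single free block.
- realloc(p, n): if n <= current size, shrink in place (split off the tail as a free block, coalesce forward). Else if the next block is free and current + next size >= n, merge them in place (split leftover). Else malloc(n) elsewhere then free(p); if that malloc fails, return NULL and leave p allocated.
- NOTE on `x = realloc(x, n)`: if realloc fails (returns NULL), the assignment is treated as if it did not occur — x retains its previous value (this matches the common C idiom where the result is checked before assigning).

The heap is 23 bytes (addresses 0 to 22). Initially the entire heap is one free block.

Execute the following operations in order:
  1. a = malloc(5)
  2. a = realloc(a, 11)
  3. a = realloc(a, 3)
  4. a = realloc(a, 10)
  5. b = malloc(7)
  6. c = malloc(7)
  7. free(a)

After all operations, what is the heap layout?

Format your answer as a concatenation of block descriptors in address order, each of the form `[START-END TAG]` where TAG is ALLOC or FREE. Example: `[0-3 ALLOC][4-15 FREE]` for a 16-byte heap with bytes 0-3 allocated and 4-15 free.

Answer: [0-9 FREE][10-16 ALLOC][17-22 FREE]

Derivation:
Op 1: a = malloc(5) -> a = 0; heap: [0-4 ALLOC][5-22 FREE]
Op 2: a = realloc(a, 11) -> a = 0; heap: [0-10 ALLOC][11-22 FREE]
Op 3: a = realloc(a, 3) -> a = 0; heap: [0-2 ALLOC][3-22 FREE]
Op 4: a = realloc(a, 10) -> a = 0; heap: [0-9 ALLOC][10-22 FREE]
Op 5: b = malloc(7) -> b = 10; heap: [0-9 ALLOC][10-16 ALLOC][17-22 FREE]
Op 6: c = malloc(7) -> c = NULL; heap: [0-9 ALLOC][10-16 ALLOC][17-22 FREE]
Op 7: free(a) -> (freed a); heap: [0-9 FREE][10-16 ALLOC][17-22 FREE]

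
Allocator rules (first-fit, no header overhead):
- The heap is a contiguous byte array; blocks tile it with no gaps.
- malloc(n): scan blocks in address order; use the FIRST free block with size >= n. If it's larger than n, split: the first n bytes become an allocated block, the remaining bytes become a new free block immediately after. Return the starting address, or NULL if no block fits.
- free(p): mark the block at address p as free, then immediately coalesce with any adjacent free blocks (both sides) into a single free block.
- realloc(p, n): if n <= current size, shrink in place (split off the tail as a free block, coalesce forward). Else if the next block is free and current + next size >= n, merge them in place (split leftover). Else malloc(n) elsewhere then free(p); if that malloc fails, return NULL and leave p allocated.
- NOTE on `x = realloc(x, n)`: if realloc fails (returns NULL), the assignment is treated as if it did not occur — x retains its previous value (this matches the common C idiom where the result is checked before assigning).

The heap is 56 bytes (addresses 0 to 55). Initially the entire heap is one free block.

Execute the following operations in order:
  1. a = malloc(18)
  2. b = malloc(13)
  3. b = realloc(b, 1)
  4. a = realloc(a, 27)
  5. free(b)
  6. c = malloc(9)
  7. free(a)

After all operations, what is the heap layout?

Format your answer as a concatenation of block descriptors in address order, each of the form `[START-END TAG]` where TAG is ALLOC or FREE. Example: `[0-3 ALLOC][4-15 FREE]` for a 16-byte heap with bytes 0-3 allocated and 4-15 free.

Answer: [0-8 ALLOC][9-55 FREE]

Derivation:
Op 1: a = malloc(18) -> a = 0; heap: [0-17 ALLOC][18-55 FREE]
Op 2: b = malloc(13) -> b = 18; heap: [0-17 ALLOC][18-30 ALLOC][31-55 FREE]
Op 3: b = realloc(b, 1) -> b = 18; heap: [0-17 ALLOC][18-18 ALLOC][19-55 FREE]
Op 4: a = realloc(a, 27) -> a = 19; heap: [0-17 FREE][18-18 ALLOC][19-45 ALLOC][46-55 FREE]
Op 5: free(b) -> (freed b); heap: [0-18 FREE][19-45 ALLOC][46-55 FREE]
Op 6: c = malloc(9) -> c = 0; heap: [0-8 ALLOC][9-18 FREE][19-45 ALLOC][46-55 FREE]
Op 7: free(a) -> (freed a); heap: [0-8 ALLOC][9-55 FREE]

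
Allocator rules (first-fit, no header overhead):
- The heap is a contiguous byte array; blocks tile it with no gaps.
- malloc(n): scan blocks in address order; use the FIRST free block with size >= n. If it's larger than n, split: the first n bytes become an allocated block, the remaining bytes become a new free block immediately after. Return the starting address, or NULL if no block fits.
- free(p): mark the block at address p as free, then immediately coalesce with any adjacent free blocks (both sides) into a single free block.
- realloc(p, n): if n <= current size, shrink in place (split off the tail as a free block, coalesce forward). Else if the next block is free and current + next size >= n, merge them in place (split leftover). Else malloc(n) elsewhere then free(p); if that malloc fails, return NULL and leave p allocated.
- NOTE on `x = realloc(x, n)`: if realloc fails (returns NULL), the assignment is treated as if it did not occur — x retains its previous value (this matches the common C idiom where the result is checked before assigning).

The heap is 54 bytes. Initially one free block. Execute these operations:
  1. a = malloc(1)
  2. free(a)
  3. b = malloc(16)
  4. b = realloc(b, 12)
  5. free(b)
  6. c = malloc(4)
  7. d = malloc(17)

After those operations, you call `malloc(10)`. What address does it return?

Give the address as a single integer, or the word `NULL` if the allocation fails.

Answer: 21

Derivation:
Op 1: a = malloc(1) -> a = 0; heap: [0-0 ALLOC][1-53 FREE]
Op 2: free(a) -> (freed a); heap: [0-53 FREE]
Op 3: b = malloc(16) -> b = 0; heap: [0-15 ALLOC][16-53 FREE]
Op 4: b = realloc(b, 12) -> b = 0; heap: [0-11 ALLOC][12-53 FREE]
Op 5: free(b) -> (freed b); heap: [0-53 FREE]
Op 6: c = malloc(4) -> c = 0; heap: [0-3 ALLOC][4-53 FREE]
Op 7: d = malloc(17) -> d = 4; heap: [0-3 ALLOC][4-20 ALLOC][21-53 FREE]
malloc(10): first-fit scan over [0-3 ALLOC][4-20 ALLOC][21-53 FREE] -> 21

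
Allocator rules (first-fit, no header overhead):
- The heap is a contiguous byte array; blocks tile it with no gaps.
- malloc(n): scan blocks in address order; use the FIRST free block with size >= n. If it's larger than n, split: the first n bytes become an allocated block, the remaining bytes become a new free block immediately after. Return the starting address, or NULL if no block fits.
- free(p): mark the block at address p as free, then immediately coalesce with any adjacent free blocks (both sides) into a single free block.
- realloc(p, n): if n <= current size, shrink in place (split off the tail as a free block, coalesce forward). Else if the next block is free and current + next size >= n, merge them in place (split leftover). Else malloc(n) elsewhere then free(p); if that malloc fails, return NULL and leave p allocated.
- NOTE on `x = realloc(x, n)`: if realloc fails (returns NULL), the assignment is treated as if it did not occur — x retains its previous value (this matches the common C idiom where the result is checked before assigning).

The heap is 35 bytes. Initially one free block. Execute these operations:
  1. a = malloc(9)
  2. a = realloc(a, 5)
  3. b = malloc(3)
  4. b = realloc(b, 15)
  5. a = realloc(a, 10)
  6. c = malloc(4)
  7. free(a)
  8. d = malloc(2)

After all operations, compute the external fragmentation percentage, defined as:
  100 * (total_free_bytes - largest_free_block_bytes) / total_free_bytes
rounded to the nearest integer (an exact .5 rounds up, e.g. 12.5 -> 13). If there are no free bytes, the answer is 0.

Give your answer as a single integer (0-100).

Answer: 7

Derivation:
Op 1: a = malloc(9) -> a = 0; heap: [0-8 ALLOC][9-34 FREE]
Op 2: a = realloc(a, 5) -> a = 0; heap: [0-4 ALLOC][5-34 FREE]
Op 3: b = malloc(3) -> b = 5; heap: [0-4 ALLOC][5-7 ALLOC][8-34 FREE]
Op 4: b = realloc(b, 15) -> b = 5; heap: [0-4 ALLOC][5-19 ALLOC][20-34 FREE]
Op 5: a = realloc(a, 10) -> a = 20; heap: [0-4 FREE][5-19 ALLOC][20-29 ALLOC][30-34 FREE]
Op 6: c = malloc(4) -> c = 0; heap: [0-3 ALLOC][4-4 FREE][5-19 ALLOC][20-29 ALLOC][30-34 FREE]
Op 7: free(a) -> (freed a); heap: [0-3 ALLOC][4-4 FREE][5-19 ALLOC][20-34 FREE]
Op 8: d = malloc(2) -> d = 20; heap: [0-3 ALLOC][4-4 FREE][5-19 ALLOC][20-21 ALLOC][22-34 FREE]
Free blocks: [1 13] total_free=14 largest=13 -> 100*(14-13)/14 = 100/14 ≈ 7.143 -> rounds to 7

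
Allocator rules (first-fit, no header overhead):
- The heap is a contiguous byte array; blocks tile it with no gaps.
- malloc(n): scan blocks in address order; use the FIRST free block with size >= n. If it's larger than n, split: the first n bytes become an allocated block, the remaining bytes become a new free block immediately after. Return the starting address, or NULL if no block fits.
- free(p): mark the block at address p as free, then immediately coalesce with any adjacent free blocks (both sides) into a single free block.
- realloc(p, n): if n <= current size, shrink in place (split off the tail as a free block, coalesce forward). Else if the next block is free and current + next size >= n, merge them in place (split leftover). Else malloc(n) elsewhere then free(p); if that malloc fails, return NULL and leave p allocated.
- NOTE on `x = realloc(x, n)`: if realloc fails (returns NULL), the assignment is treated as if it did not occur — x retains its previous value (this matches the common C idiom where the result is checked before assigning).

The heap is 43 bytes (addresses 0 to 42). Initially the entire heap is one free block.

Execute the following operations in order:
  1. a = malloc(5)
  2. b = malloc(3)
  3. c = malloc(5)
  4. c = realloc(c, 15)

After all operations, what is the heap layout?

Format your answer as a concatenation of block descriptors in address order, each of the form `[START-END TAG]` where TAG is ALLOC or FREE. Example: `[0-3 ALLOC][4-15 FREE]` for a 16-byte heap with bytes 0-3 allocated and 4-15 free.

Answer: [0-4 ALLOC][5-7 ALLOC][8-22 ALLOC][23-42 FREE]

Derivation:
Op 1: a = malloc(5) -> a = 0; heap: [0-4 ALLOC][5-42 FREE]
Op 2: b = malloc(3) -> b = 5; heap: [0-4 ALLOC][5-7 ALLOC][8-42 FREE]
Op 3: c = malloc(5) -> c = 8; heap: [0-4 ALLOC][5-7 ALLOC][8-12 ALLOC][13-42 FREE]
Op 4: c = realloc(c, 15) -> c = 8; heap: [0-4 ALLOC][5-7 ALLOC][8-22 ALLOC][23-42 FREE]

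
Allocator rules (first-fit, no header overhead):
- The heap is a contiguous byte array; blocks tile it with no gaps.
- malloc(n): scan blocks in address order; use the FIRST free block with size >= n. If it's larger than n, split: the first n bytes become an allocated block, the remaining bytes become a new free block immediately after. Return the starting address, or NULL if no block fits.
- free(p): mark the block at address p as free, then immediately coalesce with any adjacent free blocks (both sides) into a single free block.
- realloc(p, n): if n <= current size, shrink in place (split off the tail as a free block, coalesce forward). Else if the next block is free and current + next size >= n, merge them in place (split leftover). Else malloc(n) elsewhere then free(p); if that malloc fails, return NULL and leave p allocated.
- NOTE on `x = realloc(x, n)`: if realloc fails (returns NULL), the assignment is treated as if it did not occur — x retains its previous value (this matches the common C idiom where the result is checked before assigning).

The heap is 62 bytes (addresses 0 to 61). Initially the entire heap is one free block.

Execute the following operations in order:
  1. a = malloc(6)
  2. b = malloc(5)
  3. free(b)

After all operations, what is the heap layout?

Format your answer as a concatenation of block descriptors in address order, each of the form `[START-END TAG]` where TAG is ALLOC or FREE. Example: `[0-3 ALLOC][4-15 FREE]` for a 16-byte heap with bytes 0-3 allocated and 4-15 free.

Op 1: a = malloc(6) -> a = 0; heap: [0-5 ALLOC][6-61 FREE]
Op 2: b = malloc(5) -> b = 6; heap: [0-5 ALLOC][6-10 ALLOC][11-61 FREE]
Op 3: free(b) -> (freed b); heap: [0-5 ALLOC][6-61 FREE]

Answer: [0-5 ALLOC][6-61 FREE]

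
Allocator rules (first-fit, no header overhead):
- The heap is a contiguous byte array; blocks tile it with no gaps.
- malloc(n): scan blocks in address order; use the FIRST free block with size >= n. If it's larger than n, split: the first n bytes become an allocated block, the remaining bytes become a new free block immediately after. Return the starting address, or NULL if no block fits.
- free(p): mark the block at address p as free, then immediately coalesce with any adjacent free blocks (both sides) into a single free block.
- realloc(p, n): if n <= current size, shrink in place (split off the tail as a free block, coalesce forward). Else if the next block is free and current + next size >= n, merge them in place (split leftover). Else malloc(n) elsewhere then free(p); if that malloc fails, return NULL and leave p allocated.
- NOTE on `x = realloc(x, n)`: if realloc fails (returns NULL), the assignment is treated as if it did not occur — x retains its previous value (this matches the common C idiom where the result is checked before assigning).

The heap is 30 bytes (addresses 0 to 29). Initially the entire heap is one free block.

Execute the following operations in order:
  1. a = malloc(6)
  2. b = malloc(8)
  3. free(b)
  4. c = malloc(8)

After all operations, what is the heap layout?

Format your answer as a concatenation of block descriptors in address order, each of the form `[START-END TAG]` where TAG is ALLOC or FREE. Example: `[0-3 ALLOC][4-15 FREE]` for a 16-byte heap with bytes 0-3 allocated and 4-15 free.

Answer: [0-5 ALLOC][6-13 ALLOC][14-29 FREE]

Derivation:
Op 1: a = malloc(6) -> a = 0; heap: [0-5 ALLOC][6-29 FREE]
Op 2: b = malloc(8) -> b = 6; heap: [0-5 ALLOC][6-13 ALLOC][14-29 FREE]
Op 3: free(b) -> (freed b); heap: [0-5 ALLOC][6-29 FREE]
Op 4: c = malloc(8) -> c = 6; heap: [0-5 ALLOC][6-13 ALLOC][14-29 FREE]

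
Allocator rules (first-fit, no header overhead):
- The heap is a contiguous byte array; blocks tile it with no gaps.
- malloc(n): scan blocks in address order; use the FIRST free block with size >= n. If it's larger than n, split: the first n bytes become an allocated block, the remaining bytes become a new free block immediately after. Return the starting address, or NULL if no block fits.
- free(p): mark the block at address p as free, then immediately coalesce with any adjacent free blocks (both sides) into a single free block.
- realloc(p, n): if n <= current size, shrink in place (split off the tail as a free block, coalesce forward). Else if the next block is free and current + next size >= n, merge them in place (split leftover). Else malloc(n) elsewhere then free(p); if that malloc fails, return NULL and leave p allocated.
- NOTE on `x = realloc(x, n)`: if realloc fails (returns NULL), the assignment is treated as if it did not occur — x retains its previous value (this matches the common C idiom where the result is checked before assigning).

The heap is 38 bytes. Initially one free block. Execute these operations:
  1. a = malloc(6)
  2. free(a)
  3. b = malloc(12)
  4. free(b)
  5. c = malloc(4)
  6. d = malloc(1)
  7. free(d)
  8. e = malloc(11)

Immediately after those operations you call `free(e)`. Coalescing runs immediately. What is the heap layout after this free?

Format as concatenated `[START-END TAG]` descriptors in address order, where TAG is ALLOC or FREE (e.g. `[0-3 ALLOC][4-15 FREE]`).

Answer: [0-3 ALLOC][4-37 FREE]

Derivation:
Op 1: a = malloc(6) -> a = 0; heap: [0-5 ALLOC][6-37 FREE]
Op 2: free(a) -> (freed a); heap: [0-37 FREE]
Op 3: b = malloc(12) -> b = 0; heap: [0-11 ALLOC][12-37 FREE]
Op 4: free(b) -> (freed b); heap: [0-37 FREE]
Op 5: c = malloc(4) -> c = 0; heap: [0-3 ALLOC][4-37 FREE]
Op 6: d = malloc(1) -> d = 4; heap: [0-3 ALLOC][4-4 ALLOC][5-37 FREE]
Op 7: free(d) -> (freed d); heap: [0-3 ALLOC][4-37 FREE]
Op 8: e = malloc(11) -> e = 4; heap: [0-3 ALLOC][4-14 ALLOC][15-37 FREE]
free(e): e = 4 -> block [4-14 ALLOC]; mark free, coalesce with adjacent free neighbors -> [0-3 ALLOC][4-37 FREE]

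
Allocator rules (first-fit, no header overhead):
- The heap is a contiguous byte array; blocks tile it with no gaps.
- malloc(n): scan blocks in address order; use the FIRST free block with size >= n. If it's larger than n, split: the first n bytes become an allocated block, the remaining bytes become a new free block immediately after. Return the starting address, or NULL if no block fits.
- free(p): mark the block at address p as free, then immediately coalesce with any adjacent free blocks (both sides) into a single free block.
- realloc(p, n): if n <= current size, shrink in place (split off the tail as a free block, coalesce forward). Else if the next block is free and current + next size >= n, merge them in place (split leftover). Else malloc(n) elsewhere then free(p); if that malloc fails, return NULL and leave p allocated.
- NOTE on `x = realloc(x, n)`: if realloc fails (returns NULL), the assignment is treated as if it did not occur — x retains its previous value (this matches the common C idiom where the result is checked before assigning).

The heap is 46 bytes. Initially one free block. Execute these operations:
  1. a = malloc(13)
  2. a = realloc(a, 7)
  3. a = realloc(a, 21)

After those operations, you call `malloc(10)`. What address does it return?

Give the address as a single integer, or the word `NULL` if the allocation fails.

Answer: 21

Derivation:
Op 1: a = malloc(13) -> a = 0; heap: [0-12 ALLOC][13-45 FREE]
Op 2: a = realloc(a, 7) -> a = 0; heap: [0-6 ALLOC][7-45 FREE]
Op 3: a = realloc(a, 21) -> a = 0; heap: [0-20 ALLOC][21-45 FREE]
malloc(10): first-fit scan over [0-20 ALLOC][21-45 FREE] -> 21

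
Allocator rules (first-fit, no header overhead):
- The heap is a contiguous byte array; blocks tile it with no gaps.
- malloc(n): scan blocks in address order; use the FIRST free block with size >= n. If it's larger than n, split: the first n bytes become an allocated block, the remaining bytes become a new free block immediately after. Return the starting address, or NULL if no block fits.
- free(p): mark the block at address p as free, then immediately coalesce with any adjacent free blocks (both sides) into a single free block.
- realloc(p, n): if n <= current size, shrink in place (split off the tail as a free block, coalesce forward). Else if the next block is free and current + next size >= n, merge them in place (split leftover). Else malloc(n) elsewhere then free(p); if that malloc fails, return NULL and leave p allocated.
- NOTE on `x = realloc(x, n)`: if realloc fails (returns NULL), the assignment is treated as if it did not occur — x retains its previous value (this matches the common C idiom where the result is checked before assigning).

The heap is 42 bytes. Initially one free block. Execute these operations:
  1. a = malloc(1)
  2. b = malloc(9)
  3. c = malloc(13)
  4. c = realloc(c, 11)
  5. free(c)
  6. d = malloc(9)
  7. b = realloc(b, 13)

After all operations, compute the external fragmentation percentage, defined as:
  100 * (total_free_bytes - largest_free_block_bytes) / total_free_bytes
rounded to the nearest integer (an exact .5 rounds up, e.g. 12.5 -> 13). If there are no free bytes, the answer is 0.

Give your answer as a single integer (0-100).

Op 1: a = malloc(1) -> a = 0; heap: [0-0 ALLOC][1-41 FREE]
Op 2: b = malloc(9) -> b = 1; heap: [0-0 ALLOC][1-9 ALLOC][10-41 FREE]
Op 3: c = malloc(13) -> c = 10; heap: [0-0 ALLOC][1-9 ALLOC][10-22 ALLOC][23-41 FREE]
Op 4: c = realloc(c, 11) -> c = 10; heap: [0-0 ALLOC][1-9 ALLOC][10-20 ALLOC][21-41 FREE]
Op 5: free(c) -> (freed c); heap: [0-0 ALLOC][1-9 ALLOC][10-41 FREE]
Op 6: d = malloc(9) -> d = 10; heap: [0-0 ALLOC][1-9 ALLOC][10-18 ALLOC][19-41 FREE]
Op 7: b = realloc(b, 13) -> b = 19; heap: [0-0 ALLOC][1-9 FREE][10-18 ALLOC][19-31 ALLOC][32-41 FREE]
Free blocks: [9 10] total_free=19 largest=10 -> 100*(19-10)/19 = 900/19 ≈ 47.368 -> rounds to 47

Answer: 47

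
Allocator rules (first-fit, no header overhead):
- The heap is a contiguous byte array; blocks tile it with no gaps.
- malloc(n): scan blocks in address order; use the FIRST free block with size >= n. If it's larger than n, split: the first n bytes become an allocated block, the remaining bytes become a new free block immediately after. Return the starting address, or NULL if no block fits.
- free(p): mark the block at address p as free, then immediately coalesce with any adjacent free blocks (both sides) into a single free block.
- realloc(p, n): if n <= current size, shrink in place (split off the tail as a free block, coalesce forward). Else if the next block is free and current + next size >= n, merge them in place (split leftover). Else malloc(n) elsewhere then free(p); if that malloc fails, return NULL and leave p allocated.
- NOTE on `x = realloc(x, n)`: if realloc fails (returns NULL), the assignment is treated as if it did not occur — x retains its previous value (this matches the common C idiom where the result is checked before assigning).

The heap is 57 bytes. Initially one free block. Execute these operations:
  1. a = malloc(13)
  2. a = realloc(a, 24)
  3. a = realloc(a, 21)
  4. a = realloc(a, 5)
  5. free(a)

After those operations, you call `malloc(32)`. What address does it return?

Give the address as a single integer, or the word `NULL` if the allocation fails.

Answer: 0

Derivation:
Op 1: a = malloc(13) -> a = 0; heap: [0-12 ALLOC][13-56 FREE]
Op 2: a = realloc(a, 24) -> a = 0; heap: [0-23 ALLOC][24-56 FREE]
Op 3: a = realloc(a, 21) -> a = 0; heap: [0-20 ALLOC][21-56 FREE]
Op 4: a = realloc(a, 5) -> a = 0; heap: [0-4 ALLOC][5-56 FREE]
Op 5: free(a) -> (freed a); heap: [0-56 FREE]
malloc(32): first-fit scan over [0-56 FREE] -> 0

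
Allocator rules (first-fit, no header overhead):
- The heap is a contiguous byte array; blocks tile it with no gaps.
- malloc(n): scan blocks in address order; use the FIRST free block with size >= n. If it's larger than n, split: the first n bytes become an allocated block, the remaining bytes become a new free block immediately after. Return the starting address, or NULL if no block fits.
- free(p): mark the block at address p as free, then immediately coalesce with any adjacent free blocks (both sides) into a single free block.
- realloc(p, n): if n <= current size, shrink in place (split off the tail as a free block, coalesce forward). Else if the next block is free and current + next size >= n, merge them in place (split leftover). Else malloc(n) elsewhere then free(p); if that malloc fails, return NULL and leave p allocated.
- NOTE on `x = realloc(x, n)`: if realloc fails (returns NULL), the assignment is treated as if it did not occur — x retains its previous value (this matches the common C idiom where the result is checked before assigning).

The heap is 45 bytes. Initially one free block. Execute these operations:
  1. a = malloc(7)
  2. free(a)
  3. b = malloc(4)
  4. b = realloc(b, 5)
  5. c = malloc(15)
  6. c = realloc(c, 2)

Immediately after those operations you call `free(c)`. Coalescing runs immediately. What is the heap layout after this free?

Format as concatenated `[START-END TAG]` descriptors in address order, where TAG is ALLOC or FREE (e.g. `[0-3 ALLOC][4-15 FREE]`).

Op 1: a = malloc(7) -> a = 0; heap: [0-6 ALLOC][7-44 FREE]
Op 2: free(a) -> (freed a); heap: [0-44 FREE]
Op 3: b = malloc(4) -> b = 0; heap: [0-3 ALLOC][4-44 FREE]
Op 4: b = realloc(b, 5) -> b = 0; heap: [0-4 ALLOC][5-44 FREE]
Op 5: c = malloc(15) -> c = 5; heap: [0-4 ALLOC][5-19 ALLOC][20-44 FREE]
Op 6: c = realloc(c, 2) -> c = 5; heap: [0-4 ALLOC][5-6 ALLOC][7-44 FREE]
free(c): c = 5 -> block [5-6 ALLOC]; mark free, coalesce with adjacent free neighbors -> [0-4 ALLOC][5-44 FREE]

Answer: [0-4 ALLOC][5-44 FREE]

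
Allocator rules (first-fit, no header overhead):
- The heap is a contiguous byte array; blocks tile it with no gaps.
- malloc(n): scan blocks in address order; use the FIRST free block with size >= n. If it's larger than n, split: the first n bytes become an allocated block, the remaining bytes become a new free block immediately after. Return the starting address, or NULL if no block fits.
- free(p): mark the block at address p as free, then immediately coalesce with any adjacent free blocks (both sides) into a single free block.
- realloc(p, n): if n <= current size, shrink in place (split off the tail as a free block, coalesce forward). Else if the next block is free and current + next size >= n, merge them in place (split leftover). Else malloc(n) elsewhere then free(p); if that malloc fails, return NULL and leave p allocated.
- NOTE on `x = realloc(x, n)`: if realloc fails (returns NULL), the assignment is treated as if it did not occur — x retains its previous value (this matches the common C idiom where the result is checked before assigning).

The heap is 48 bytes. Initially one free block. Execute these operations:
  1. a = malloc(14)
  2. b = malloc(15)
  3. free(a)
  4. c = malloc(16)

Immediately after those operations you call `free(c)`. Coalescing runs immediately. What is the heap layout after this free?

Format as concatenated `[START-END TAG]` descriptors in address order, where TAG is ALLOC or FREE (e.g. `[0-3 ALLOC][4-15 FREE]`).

Op 1: a = malloc(14) -> a = 0; heap: [0-13 ALLOC][14-47 FREE]
Op 2: b = malloc(15) -> b = 14; heap: [0-13 ALLOC][14-28 ALLOC][29-47 FREE]
Op 3: free(a) -> (freed a); heap: [0-13 FREE][14-28 ALLOC][29-47 FREE]
Op 4: c = malloc(16) -> c = 29; heap: [0-13 FREE][14-28 ALLOC][29-44 ALLOC][45-47 FREE]
free(c): c = 29 -> block [29-44 ALLOC]; mark free, coalesce with adjacent free neighbors -> [0-13 FREE][14-28 ALLOC][29-47 FREE]

Answer: [0-13 FREE][14-28 ALLOC][29-47 FREE]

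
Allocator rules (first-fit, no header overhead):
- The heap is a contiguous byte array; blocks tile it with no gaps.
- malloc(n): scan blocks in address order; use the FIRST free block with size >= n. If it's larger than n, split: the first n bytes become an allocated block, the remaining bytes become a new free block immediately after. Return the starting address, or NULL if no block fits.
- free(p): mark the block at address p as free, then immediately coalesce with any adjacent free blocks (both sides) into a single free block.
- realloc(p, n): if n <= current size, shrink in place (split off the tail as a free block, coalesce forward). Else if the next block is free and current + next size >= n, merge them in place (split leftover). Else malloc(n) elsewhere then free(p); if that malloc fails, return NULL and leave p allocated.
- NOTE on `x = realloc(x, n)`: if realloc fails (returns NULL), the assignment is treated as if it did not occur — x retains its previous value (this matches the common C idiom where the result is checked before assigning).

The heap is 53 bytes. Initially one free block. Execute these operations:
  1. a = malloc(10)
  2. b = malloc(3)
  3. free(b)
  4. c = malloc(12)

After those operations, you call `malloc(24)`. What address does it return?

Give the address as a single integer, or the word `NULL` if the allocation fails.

Answer: 22

Derivation:
Op 1: a = malloc(10) -> a = 0; heap: [0-9 ALLOC][10-52 FREE]
Op 2: b = malloc(3) -> b = 10; heap: [0-9 ALLOC][10-12 ALLOC][13-52 FREE]
Op 3: free(b) -> (freed b); heap: [0-9 ALLOC][10-52 FREE]
Op 4: c = malloc(12) -> c = 10; heap: [0-9 ALLOC][10-21 ALLOC][22-52 FREE]
malloc(24): first-fit scan over [0-9 ALLOC][10-21 ALLOC][22-52 FREE] -> 22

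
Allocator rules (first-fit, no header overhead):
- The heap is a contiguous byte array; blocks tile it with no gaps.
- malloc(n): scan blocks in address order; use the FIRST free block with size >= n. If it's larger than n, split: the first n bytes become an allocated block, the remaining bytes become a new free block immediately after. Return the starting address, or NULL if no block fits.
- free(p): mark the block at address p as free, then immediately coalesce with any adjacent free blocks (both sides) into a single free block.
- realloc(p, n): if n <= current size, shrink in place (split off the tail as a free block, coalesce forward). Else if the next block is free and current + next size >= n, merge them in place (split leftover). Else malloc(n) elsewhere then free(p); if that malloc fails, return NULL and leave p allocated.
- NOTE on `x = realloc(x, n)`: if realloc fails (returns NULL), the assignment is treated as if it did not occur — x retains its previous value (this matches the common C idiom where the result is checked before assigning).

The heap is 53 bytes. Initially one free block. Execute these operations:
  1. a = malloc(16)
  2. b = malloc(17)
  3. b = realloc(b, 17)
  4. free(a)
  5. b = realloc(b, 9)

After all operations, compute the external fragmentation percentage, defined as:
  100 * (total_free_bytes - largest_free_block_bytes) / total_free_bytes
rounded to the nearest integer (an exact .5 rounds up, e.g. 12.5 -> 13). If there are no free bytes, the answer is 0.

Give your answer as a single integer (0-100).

Answer: 36

Derivation:
Op 1: a = malloc(16) -> a = 0; heap: [0-15 ALLOC][16-52 FREE]
Op 2: b = malloc(17) -> b = 16; heap: [0-15 ALLOC][16-32 ALLOC][33-52 FREE]
Op 3: b = realloc(b, 17) -> b = 16; heap: [0-15 ALLOC][16-32 ALLOC][33-52 FREE]
Op 4: free(a) -> (freed a); heap: [0-15 FREE][16-32 ALLOC][33-52 FREE]
Op 5: b = realloc(b, 9) -> b = 16; heap: [0-15 FREE][16-24 ALLOC][25-52 FREE]
Free blocks: [16 28] total_free=44 largest=28 -> 100*(44-28)/44 = 1600/44 ≈ 36.364 -> rounds to 36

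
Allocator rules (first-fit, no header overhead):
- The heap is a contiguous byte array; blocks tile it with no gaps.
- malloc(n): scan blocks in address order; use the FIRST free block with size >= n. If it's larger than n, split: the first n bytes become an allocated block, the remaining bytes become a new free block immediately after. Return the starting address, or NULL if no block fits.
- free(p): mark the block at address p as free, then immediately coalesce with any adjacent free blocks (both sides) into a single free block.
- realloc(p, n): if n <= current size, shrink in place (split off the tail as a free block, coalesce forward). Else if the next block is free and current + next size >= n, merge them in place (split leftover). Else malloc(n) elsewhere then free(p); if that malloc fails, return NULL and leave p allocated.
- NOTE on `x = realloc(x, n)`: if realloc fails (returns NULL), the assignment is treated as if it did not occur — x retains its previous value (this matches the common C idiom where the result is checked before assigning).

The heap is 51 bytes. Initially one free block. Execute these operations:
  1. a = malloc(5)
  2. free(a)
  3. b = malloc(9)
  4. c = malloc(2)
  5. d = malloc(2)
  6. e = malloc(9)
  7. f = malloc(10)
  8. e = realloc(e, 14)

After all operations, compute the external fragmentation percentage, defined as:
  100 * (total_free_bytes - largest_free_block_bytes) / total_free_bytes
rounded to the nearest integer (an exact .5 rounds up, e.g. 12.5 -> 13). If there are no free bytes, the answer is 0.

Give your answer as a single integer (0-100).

Answer: 36

Derivation:
Op 1: a = malloc(5) -> a = 0; heap: [0-4 ALLOC][5-50 FREE]
Op 2: free(a) -> (freed a); heap: [0-50 FREE]
Op 3: b = malloc(9) -> b = 0; heap: [0-8 ALLOC][9-50 FREE]
Op 4: c = malloc(2) -> c = 9; heap: [0-8 ALLOC][9-10 ALLOC][11-50 FREE]
Op 5: d = malloc(2) -> d = 11; heap: [0-8 ALLOC][9-10 ALLOC][11-12 ALLOC][13-50 FREE]
Op 6: e = malloc(9) -> e = 13; heap: [0-8 ALLOC][9-10 ALLOC][11-12 ALLOC][13-21 ALLOC][22-50 FREE]
Op 7: f = malloc(10) -> f = 22; heap: [0-8 ALLOC][9-10 ALLOC][11-12 ALLOC][13-21 ALLOC][22-31 ALLOC][32-50 FREE]
Op 8: e = realloc(e, 14) -> e = 32; heap: [0-8 ALLOC][9-10 ALLOC][11-12 ALLOC][13-21 FREE][22-31 ALLOC][32-45 ALLOC][46-50 FREE]
Free blocks: [9 5] total_free=14 largest=9 -> 100*(14-9)/14 = 500/14 ≈ 35.714 -> rounds to 36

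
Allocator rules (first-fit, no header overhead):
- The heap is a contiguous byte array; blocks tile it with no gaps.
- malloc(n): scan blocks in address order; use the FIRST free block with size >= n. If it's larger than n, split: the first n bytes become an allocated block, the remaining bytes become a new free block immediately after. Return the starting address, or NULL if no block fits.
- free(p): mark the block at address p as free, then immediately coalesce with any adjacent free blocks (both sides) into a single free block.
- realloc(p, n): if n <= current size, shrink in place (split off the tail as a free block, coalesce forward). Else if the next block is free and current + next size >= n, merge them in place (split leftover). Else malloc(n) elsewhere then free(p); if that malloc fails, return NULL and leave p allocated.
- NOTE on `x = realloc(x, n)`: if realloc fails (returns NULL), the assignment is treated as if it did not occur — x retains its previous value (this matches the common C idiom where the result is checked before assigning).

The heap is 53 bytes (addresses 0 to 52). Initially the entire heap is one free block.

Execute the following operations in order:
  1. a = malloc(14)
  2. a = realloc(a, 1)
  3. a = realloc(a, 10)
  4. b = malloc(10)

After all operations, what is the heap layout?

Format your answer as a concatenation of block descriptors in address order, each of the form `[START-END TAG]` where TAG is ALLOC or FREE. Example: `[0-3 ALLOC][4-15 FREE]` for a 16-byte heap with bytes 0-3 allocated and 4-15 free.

Op 1: a = malloc(14) -> a = 0; heap: [0-13 ALLOC][14-52 FREE]
Op 2: a = realloc(a, 1) -> a = 0; heap: [0-0 ALLOC][1-52 FREE]
Op 3: a = realloc(a, 10) -> a = 0; heap: [0-9 ALLOC][10-52 FREE]
Op 4: b = malloc(10) -> b = 10; heap: [0-9 ALLOC][10-19 ALLOC][20-52 FREE]

Answer: [0-9 ALLOC][10-19 ALLOC][20-52 FREE]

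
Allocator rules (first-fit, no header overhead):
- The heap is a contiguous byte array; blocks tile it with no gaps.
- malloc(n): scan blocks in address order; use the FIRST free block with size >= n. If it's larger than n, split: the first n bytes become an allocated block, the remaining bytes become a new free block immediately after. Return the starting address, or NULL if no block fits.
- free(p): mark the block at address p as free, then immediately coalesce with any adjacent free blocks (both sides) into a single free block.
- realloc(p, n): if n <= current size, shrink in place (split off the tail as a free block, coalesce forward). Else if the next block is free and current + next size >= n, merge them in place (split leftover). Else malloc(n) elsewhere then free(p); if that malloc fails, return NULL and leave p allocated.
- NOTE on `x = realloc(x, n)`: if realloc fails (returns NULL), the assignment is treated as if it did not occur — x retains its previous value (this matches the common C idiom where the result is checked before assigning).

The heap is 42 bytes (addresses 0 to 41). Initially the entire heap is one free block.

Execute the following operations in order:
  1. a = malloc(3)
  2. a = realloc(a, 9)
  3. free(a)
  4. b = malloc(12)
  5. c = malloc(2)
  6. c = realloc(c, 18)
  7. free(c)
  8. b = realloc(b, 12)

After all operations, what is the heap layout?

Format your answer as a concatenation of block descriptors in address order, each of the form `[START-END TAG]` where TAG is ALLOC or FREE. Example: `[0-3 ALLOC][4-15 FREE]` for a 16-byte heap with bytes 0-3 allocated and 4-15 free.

Op 1: a = malloc(3) -> a = 0; heap: [0-2 ALLOC][3-41 FREE]
Op 2: a = realloc(a, 9) -> a = 0; heap: [0-8 ALLOC][9-41 FREE]
Op 3: free(a) -> (freed a); heap: [0-41 FREE]
Op 4: b = malloc(12) -> b = 0; heap: [0-11 ALLOC][12-41 FREE]
Op 5: c = malloc(2) -> c = 12; heap: [0-11 ALLOC][12-13 ALLOC][14-41 FREE]
Op 6: c = realloc(c, 18) -> c = 12; heap: [0-11 ALLOC][12-29 ALLOC][30-41 FREE]
Op 7: free(c) -> (freed c); heap: [0-11 ALLOC][12-41 FREE]
Op 8: b = realloc(b, 12) -> b = 0; heap: [0-11 ALLOC][12-41 FREE]

Answer: [0-11 ALLOC][12-41 FREE]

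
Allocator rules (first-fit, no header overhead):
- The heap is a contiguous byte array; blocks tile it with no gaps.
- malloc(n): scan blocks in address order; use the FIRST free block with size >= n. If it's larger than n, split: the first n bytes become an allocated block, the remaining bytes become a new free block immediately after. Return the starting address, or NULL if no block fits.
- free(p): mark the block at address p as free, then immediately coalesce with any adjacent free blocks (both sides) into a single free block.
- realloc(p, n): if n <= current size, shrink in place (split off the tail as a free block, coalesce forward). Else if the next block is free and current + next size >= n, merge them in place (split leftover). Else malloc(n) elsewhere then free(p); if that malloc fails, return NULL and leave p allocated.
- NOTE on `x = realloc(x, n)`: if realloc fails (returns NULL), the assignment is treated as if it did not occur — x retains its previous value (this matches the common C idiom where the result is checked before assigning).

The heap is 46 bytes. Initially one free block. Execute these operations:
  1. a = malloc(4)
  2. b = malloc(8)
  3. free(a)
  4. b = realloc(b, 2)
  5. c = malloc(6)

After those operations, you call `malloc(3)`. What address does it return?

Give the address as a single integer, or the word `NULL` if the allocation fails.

Op 1: a = malloc(4) -> a = 0; heap: [0-3 ALLOC][4-45 FREE]
Op 2: b = malloc(8) -> b = 4; heap: [0-3 ALLOC][4-11 ALLOC][12-45 FREE]
Op 3: free(a) -> (freed a); heap: [0-3 FREE][4-11 ALLOC][12-45 FREE]
Op 4: b = realloc(b, 2) -> b = 4; heap: [0-3 FREE][4-5 ALLOC][6-45 FREE]
Op 5: c = malloc(6) -> c = 6; heap: [0-3 FREE][4-5 ALLOC][6-11 ALLOC][12-45 FREE]
malloc(3): first-fit scan over [0-3 FREE][4-5 ALLOC][6-11 ALLOC][12-45 FREE] -> 0

Answer: 0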